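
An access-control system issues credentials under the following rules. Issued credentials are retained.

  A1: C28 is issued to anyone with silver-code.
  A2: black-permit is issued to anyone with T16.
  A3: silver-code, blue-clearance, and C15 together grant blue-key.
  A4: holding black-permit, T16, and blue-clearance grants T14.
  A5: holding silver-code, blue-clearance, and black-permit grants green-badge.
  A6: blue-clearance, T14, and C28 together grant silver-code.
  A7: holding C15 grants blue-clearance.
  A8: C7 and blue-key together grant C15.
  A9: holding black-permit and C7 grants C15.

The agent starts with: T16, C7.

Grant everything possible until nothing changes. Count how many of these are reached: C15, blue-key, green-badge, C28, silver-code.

Holding T16 grants black-permit (A2).
Holding black-permit and C7 grants C15 (A9).
C15: reached.
blue-key would need silver-code, blue-clearance, and C15 (A3), but silver-code is never granted.
green-badge would need silver-code, blue-clearance, and black-permit (A5), but silver-code is never granted.
C28 would need silver-code (A1), but silver-code is never granted.
silver-code would need blue-clearance, T14, and C28 (A6), but C28 is never granted.
Reached: C15 — 1 of the 5.

1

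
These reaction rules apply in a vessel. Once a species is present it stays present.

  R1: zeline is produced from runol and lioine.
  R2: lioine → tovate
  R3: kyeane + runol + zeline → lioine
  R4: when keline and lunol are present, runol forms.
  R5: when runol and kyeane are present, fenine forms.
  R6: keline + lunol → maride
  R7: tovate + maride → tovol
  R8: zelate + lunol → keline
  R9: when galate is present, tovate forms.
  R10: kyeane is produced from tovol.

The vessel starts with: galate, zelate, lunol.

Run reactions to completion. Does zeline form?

zeline would need runol and lioine (R1), but lioine never forms.

No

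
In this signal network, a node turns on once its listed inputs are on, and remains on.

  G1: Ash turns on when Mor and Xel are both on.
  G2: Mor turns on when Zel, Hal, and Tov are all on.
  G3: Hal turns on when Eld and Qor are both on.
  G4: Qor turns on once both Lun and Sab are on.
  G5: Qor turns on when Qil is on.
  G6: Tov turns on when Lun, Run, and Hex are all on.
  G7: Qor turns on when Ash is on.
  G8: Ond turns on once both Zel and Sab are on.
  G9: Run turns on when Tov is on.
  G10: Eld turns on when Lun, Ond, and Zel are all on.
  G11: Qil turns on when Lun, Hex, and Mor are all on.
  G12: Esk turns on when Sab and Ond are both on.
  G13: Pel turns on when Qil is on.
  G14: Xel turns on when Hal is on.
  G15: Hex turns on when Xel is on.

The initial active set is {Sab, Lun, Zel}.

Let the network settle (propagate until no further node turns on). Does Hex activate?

Yes

Zel and Sab are on, so Ond turns on (G8).
G4: Lun and Sab on → Qor on.
G10: Lun, Ond, and Zel on → Eld on.
Eld and Qor are on, so Hal turns on (G3).
Hal is on, so Xel turns on (G14).
G15: Xel on → Hex on.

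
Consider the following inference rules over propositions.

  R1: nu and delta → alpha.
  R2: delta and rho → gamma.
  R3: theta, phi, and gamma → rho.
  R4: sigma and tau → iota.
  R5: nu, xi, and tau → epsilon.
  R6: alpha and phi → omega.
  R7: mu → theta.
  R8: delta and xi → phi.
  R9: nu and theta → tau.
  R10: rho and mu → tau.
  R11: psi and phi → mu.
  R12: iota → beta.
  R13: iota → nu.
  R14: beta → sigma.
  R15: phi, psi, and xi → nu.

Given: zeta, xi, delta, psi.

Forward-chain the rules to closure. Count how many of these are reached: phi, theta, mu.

delta and xi hold, so phi follows (R8).
psi and phi hold, so mu follows (R11).
From mu, R7 gives theta.
phi: reached.
theta: reached.
mu: reached.
All 3 are reached.

3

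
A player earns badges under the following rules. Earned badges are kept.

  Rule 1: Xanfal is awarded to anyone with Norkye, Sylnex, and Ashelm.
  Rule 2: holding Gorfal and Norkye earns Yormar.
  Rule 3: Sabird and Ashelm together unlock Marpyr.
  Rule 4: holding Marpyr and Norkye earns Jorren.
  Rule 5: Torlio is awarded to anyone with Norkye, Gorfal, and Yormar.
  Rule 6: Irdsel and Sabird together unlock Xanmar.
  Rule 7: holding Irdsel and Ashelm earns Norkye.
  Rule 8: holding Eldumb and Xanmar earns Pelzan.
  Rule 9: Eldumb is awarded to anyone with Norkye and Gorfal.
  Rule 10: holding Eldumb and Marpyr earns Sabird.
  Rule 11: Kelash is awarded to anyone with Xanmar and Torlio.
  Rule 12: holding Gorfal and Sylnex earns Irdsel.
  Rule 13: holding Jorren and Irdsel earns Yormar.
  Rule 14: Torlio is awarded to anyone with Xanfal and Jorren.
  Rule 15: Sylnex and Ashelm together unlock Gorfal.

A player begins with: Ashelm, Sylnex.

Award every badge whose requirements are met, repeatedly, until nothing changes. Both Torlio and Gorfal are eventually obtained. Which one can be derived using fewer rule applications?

Gorfal

Gorfal: With Sylnex and Ashelm, Gorfal is earned (Rule 15). [1 rule application]
Torlio: With Sylnex and Ashelm, Gorfal is earned (Rule 15). With Gorfal and Sylnex, Irdsel is earned (Rule 12). With Irdsel and Ashelm, Norkye is earned (Rule 7). With Gorfal and Norkye, Yormar is earned (Rule 2). With Norkye, Gorfal, and Yormar, Torlio is earned (Rule 5). [5 rule applications]
Gorfal needs fewer.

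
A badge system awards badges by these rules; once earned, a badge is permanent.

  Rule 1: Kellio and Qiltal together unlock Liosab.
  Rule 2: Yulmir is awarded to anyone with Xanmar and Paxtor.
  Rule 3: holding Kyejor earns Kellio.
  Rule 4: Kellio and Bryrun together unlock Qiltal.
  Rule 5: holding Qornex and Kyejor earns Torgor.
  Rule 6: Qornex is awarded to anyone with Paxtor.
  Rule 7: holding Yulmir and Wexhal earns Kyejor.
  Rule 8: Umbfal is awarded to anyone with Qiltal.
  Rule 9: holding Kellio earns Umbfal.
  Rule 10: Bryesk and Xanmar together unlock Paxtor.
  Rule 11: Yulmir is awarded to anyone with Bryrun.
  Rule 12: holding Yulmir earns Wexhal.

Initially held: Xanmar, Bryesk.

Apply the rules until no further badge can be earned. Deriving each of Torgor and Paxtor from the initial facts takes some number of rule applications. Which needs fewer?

Paxtor: With Bryesk and Xanmar, Paxtor is earned (Rule 10). [1 rule application]
Torgor: With Bryesk and Xanmar, Paxtor is earned (Rule 10). With Paxtor, Qornex is earned (Rule 6). With Xanmar and Paxtor, Yulmir is earned (Rule 2). With Yulmir, Wexhal is earned (Rule 12). With Yulmir and Wexhal, Kyejor is earned (Rule 7). With Qornex and Kyejor, Torgor is earned (Rule 5). [6 rule applications]
Paxtor needs fewer.

Paxtor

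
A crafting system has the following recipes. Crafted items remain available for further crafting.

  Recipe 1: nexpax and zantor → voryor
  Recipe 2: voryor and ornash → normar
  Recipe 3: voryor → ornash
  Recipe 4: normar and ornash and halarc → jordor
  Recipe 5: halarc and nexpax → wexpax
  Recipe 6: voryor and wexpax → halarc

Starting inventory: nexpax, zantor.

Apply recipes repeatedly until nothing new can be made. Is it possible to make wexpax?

No

wexpax would need halarc and nexpax (Recipe 5), but halarc is never obtained.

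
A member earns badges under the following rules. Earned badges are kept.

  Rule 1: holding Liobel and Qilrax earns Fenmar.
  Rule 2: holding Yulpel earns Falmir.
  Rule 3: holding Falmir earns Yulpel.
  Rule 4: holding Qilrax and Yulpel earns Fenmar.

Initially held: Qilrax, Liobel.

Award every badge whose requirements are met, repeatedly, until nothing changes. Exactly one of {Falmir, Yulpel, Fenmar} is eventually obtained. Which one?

With Liobel and Qilrax, Fenmar is earned (Rule 1).
Falmir would need Yulpel (Rule 2), but Yulpel is never earned. Yulpel would need Falmir (Rule 3), but Falmir is never earned.

Fenmar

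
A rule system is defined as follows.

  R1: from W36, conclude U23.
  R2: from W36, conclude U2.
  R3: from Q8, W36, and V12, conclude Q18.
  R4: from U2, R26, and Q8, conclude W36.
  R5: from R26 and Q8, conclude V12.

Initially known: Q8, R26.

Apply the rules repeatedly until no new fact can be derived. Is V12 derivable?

Yes

R26 and Q8 hold, so V12 follows (R5).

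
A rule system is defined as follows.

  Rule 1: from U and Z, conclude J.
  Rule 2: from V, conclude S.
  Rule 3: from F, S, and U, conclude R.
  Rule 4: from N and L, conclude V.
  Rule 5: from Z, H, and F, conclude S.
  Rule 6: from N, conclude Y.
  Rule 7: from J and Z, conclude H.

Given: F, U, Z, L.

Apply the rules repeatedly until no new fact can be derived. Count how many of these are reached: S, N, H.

U and Z hold, so J follows (Rule 1).
From J and Z, Rule 7 gives H.
Z, H, and F hold, so S follows (Rule 5).
S: reached.
No rule produces N, and it is not given.
H: reached.
Reached: S and H — 2 of the 3.

2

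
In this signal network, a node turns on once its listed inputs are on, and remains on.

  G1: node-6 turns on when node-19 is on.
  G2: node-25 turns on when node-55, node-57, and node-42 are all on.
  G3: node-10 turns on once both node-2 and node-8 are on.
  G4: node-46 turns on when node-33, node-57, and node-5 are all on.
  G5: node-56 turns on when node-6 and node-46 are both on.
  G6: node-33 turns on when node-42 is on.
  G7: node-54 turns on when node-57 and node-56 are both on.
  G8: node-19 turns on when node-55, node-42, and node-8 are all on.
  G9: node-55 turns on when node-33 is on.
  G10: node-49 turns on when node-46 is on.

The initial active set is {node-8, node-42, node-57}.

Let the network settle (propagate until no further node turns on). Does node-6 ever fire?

Yes

node-42 is on, so node-33 turns on (G6).
G9: node-33 on → node-55 on.
G8: node-55, node-42, and node-8 on → node-19 on.
node-19 is on, so node-6 turns on (G1).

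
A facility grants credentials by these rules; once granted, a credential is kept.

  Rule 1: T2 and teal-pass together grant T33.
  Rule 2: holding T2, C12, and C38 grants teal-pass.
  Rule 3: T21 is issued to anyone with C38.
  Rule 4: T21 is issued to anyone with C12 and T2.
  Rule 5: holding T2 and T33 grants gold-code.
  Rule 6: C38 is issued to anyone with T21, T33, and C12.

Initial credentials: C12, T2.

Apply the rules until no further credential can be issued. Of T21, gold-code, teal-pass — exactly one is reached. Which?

Holding C12 and T2 grants T21 (Rule 4).
teal-pass would need T2, C12, and C38 (Rule 2), but C38 is never granted. gold-code would need T2 and T33 (Rule 5), but T33 is never granted.

T21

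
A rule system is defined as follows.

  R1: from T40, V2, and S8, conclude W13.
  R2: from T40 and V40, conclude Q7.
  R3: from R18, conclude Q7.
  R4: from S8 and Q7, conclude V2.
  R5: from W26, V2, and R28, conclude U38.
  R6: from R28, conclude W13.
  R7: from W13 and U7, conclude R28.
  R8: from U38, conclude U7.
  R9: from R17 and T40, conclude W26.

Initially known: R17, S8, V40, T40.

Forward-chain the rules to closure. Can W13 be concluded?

Yes

T40 and V40 hold, so Q7 follows (R2).
From S8 and Q7, R4 gives V2.
From T40, V2, and S8, R1 gives W13.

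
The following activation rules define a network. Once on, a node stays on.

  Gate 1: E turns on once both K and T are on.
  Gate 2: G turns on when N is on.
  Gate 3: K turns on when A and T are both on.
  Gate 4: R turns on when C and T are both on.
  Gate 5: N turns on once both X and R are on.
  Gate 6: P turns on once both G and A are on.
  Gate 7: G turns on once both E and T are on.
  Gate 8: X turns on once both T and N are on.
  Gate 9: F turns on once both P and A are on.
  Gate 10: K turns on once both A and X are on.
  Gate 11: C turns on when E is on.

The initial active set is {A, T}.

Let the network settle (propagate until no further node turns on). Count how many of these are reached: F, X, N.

A and T are on, so K turns on (Gate 3).
Gate 1: K and T on → E on.
Gate 7: E and T on → G on.
Gate 6: G and A on → P on.
Gate 9: P and A on → F on.
F: reached.
X would need T and N (Gate 8), but N never turns on.
N would need X and R (Gate 5), but X never turns on.
Reached: F — 1 of the 3.

1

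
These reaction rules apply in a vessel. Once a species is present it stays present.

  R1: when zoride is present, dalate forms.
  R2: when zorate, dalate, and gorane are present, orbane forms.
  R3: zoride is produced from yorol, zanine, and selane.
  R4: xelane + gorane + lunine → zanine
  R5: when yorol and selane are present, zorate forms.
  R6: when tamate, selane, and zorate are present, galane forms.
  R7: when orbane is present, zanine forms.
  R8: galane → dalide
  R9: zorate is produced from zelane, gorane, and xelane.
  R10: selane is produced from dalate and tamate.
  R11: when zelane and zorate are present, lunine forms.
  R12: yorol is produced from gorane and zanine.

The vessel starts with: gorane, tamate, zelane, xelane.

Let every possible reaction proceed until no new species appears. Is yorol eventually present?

Yes

zelane, gorane, and xelane present → zorate forms (R9).
zelane and zorate present → lunine forms (R11).
xelane, gorane, and lunine present → zanine forms (R4).
gorane and zanine present → yorol forms (R12).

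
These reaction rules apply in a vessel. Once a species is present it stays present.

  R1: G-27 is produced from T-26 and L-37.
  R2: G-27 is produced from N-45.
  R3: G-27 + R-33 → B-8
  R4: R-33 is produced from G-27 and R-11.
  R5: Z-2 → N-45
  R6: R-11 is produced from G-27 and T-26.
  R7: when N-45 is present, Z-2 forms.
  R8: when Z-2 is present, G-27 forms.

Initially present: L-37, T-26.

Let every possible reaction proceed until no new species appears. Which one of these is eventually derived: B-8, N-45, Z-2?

T-26 and L-37 present → G-27 forms (R1).
G-27 and T-26 present → R-11 forms (R6).
G-27 and R-11 present → R-33 forms (R4).
G-27 and R-33 present → B-8 forms (R3).
N-45 would need Z-2 (R5), but Z-2 never forms. Z-2 would need N-45 (R7), but N-45 never forms.

B-8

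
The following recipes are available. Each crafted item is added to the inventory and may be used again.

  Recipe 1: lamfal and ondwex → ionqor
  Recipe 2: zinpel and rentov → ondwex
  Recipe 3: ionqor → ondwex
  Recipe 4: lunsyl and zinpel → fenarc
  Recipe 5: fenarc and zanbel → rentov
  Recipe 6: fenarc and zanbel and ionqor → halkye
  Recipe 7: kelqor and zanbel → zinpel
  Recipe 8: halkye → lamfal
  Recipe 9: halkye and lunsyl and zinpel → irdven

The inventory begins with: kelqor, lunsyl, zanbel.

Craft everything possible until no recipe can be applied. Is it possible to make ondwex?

Using Recipe 7, kelqor and zanbel make zinpel.
Using Recipe 4, lunsyl and zinpel make fenarc.
Using Recipe 5, fenarc and zanbel make rentov.
zinpel and rentov → ondwex (Recipe 2).

Yes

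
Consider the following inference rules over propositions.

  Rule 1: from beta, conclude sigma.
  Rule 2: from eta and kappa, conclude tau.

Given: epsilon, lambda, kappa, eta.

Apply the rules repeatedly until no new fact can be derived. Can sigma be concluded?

sigma would need beta (Rule 1), but beta is never established.

No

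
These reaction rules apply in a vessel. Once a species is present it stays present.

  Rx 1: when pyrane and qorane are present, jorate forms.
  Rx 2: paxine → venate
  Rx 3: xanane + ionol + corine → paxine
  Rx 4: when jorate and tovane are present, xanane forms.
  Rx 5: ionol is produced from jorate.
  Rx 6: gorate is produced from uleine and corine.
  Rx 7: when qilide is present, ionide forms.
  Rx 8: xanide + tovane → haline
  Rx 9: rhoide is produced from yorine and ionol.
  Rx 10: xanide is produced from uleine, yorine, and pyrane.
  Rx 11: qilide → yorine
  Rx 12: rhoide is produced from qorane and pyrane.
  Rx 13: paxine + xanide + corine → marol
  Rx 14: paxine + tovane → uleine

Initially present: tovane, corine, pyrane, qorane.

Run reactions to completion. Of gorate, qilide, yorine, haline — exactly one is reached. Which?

pyrane and qorane present → jorate forms (Rx 1).
jorate and tovane present → xanane forms (Rx 4).
jorate present → ionol forms (Rx 5).
xanane, ionol, and corine present → paxine forms (Rx 3).
paxine and tovane present → uleine forms (Rx 14).
uleine and corine present → gorate forms (Rx 6).
No rule produces qilide, and it is not given. haline would need xanide and tovane (Rx 8), but xanide never forms. yorine would need qilide (Rx 11), but qilide never forms.

gorate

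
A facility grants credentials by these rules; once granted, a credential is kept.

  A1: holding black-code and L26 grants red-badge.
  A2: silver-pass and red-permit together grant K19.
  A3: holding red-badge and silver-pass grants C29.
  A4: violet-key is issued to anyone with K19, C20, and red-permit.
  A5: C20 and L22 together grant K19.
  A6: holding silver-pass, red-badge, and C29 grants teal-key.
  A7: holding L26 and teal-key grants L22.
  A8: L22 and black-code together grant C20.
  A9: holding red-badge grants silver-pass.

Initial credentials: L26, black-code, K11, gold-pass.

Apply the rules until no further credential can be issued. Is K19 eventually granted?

Yes

Holding black-code and L26 grants red-badge (A1).
Holding red-badge grants silver-pass (A9).
Holding red-badge and silver-pass grants C29 (A3).
Holding silver-pass, red-badge, and C29 grants teal-key (A6).
Holding L26 and teal-key grants L22 (A7).
Holding L22 and black-code grants C20 (A8).
Holding C20 and L22 grants K19 (A5).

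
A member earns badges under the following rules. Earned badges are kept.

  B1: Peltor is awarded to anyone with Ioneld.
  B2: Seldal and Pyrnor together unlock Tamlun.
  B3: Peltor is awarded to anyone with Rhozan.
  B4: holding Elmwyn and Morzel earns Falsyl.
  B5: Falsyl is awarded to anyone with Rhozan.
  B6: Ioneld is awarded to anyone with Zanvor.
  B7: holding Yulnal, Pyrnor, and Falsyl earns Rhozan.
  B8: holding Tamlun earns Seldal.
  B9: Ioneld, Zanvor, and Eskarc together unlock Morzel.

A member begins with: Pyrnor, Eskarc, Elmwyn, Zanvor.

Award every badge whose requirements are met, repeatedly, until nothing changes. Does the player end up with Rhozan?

No

Rhozan would need Yulnal, Pyrnor, and Falsyl (B7), but Yulnal is never earned.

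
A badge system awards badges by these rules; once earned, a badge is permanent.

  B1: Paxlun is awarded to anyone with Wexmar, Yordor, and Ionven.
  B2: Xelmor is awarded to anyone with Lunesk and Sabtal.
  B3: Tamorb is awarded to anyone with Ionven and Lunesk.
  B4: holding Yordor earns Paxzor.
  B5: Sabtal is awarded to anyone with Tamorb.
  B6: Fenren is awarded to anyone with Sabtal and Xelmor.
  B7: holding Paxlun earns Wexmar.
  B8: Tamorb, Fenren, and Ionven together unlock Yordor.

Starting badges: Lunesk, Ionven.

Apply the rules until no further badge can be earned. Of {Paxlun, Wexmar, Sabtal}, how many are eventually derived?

With Ionven and Lunesk, Tamorb is earned (B3).
With Tamorb, Sabtal is earned (B5).
Paxlun would need Wexmar, Yordor, and Ionven (B1), but Wexmar is never earned.
Wexmar would need Paxlun (B7), but Paxlun is never earned.
Sabtal: reached.
Reached: Sabtal — 1 of the 3.

1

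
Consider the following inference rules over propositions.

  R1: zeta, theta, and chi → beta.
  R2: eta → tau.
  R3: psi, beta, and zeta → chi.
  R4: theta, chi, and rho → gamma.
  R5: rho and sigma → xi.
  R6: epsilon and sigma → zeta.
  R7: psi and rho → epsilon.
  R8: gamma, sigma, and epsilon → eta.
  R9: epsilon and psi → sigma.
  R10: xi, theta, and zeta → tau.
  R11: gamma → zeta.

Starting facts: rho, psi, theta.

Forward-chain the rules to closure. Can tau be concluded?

From psi and rho, R7 gives epsilon.
epsilon and psi hold, so sigma follows (R9).
epsilon and sigma hold, so zeta follows (R6).
From rho and sigma, R5 gives xi.
From xi, theta, and zeta, R10 gives tau.

Yes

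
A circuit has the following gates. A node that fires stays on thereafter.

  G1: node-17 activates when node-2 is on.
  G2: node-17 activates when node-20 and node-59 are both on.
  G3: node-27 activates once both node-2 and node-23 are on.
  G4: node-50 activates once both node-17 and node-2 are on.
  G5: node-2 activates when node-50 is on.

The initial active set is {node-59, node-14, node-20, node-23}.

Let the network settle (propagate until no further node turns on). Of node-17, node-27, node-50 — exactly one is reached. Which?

node-17

node-20 and node-59 are on, so node-17 activates (G2).
node-27 would need node-2 and node-23 (G3), but node-2 never turns on. node-50 would need node-17 and node-2 (G4), but node-2 never turns on.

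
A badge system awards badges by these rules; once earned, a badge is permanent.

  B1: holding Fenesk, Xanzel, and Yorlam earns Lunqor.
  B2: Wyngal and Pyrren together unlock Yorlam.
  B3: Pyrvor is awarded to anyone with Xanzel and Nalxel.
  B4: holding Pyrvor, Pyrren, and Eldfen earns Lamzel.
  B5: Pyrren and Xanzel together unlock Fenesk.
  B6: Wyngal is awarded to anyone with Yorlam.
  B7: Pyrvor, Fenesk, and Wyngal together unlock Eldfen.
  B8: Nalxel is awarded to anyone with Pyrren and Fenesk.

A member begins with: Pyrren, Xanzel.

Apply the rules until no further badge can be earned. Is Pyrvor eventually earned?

With Pyrren and Xanzel, Fenesk is earned (B5).
With Pyrren and Fenesk, Nalxel is earned (B8).
With Xanzel and Nalxel, Pyrvor is earned (B3).

Yes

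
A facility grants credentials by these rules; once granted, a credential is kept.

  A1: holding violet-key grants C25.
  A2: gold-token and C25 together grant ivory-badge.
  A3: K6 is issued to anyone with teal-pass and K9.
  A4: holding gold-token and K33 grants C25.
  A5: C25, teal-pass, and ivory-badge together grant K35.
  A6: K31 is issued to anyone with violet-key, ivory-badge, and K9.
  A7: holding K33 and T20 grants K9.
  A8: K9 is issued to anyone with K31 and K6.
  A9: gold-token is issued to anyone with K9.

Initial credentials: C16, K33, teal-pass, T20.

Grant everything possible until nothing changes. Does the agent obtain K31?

No

K31 would need violet-key, ivory-badge, and K9 (A6), but violet-key is never granted.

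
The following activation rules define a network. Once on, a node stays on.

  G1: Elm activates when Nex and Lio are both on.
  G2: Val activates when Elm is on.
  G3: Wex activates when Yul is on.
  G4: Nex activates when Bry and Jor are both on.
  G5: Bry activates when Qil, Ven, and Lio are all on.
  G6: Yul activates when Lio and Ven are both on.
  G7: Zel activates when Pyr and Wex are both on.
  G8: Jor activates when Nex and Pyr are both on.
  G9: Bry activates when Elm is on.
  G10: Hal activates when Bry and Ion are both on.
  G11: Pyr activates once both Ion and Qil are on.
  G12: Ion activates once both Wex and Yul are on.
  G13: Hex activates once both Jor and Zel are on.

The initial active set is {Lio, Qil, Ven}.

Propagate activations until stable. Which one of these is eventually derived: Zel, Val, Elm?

Zel

G6: Lio and Ven on → Yul on.
Yul is on, so Wex activates (G3).
G12: Wex and Yul on → Ion on.
G11: Ion and Qil on → Pyr on.
G7: Pyr and Wex on → Zel on.
Val would need Elm (G2), but Elm never turns on. Elm would need Nex and Lio (G1), but Nex never turns on.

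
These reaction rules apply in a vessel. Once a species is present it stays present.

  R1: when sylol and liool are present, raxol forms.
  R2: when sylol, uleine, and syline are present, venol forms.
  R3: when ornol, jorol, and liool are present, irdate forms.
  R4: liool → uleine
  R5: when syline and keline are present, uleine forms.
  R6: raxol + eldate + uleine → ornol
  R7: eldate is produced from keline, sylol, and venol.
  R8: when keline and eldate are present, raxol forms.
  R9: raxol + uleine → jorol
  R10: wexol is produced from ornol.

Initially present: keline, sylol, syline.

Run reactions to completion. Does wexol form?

Yes

syline and keline present → uleine forms (R5).
sylol, uleine, and syline present → venol forms (R2).
keline, sylol, and venol present → eldate forms (R7).
keline and eldate present → raxol forms (R8).
raxol, eldate, and uleine present → ornol forms (R6).
ornol present → wexol forms (R10).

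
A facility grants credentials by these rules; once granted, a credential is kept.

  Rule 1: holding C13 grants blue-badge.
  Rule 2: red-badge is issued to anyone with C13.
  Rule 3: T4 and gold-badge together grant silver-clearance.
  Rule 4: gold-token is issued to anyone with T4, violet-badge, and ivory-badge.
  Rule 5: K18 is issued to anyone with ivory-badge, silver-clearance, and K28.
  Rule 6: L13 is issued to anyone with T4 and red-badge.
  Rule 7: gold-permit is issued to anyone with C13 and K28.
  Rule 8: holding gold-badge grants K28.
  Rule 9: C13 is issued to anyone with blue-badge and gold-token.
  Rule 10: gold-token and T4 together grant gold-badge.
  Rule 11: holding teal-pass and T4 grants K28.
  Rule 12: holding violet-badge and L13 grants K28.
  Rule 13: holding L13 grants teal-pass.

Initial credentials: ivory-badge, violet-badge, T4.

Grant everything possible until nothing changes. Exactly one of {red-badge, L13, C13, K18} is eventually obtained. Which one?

K18

Holding T4, violet-badge, and ivory-badge grants gold-token (Rule 4).
Holding gold-token and T4 grants gold-badge (Rule 10).
Holding gold-badge grants K28 (Rule 8).
Holding T4 and gold-badge grants silver-clearance (Rule 3).
Holding ivory-badge, silver-clearance, and K28 grants K18 (Rule 5).
L13 would need T4 and red-badge (Rule 6), but red-badge is never granted. C13 would need blue-badge and gold-token (Rule 9), but blue-badge is never granted. red-badge would need C13 (Rule 2), but C13 is never granted.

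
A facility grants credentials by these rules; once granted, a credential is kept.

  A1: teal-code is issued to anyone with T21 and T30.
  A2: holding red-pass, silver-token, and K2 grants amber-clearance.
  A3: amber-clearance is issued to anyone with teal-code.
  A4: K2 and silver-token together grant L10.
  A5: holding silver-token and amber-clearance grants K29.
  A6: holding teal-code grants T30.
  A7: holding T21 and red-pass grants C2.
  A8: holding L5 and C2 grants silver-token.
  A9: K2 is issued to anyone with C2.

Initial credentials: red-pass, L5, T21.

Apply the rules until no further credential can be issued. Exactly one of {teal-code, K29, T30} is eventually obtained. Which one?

Holding T21 and red-pass grants C2 (A7).
Holding L5 and C2 grants silver-token (A8).
Holding C2 grants K2 (A9).
Holding red-pass, silver-token, and K2 grants amber-clearance (A2).
Holding silver-token and amber-clearance grants K29 (A5).
T30 would need teal-code (A6), but teal-code is never granted. teal-code would need T21 and T30 (A1), but T30 is never granted.

K29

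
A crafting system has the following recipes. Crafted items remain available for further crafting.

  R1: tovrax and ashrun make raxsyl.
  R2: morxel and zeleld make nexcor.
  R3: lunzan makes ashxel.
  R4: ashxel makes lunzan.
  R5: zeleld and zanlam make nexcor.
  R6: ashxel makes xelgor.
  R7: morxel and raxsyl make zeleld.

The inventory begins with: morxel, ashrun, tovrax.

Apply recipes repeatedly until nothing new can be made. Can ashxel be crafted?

ashxel would need lunzan (R3), but lunzan is never obtained.

No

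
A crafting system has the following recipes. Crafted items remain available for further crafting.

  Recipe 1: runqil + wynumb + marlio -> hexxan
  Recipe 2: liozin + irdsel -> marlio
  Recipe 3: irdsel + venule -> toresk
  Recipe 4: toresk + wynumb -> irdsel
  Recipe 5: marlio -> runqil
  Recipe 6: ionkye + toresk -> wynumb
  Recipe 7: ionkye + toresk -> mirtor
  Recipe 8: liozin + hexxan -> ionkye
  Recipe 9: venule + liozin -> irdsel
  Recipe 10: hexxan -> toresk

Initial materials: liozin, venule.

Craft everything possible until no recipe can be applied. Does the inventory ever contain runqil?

Yes

Using Recipe 9, venule and liozin make irdsel.
liozin + irdsel -> marlio (Recipe 2).
Using Recipe 5, marlio makes runqil.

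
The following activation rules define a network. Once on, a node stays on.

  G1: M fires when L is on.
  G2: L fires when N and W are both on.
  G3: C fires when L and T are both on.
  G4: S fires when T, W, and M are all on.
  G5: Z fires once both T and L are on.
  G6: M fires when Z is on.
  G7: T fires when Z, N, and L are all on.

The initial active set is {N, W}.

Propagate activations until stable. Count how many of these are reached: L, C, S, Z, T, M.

2

G2: N and W on → L on.
L is on, so M fires (G1).
L: reached.
C would need L and T (G3), but T never turns on.
S would need T, W, and M (G4), but T never turns on.
Z would need T and L (G5), but T never turns on.
T would need Z, N, and L (G7), but Z never turns on.
M: reached.
Reached: L and M — 2 of the 6.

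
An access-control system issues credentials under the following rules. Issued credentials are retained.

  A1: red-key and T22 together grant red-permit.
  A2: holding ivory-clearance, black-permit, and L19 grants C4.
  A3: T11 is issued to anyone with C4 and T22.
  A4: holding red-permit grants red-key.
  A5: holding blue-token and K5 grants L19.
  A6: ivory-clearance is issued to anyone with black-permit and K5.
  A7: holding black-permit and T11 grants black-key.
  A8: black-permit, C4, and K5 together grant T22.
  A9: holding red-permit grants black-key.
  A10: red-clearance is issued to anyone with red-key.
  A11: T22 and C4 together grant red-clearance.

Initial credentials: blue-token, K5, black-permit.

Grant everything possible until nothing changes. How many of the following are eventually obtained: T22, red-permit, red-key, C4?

Holding blue-token and K5 grants L19 (A5).
Holding black-permit and K5 grants ivory-clearance (A6).
Holding ivory-clearance, black-permit, and L19 grants C4 (A2).
Holding black-permit, C4, and K5 grants T22 (A8).
T22: reached.
red-permit would need red-key and T22 (A1), but red-key is never granted.
red-key would need red-permit (A4), but red-permit is never granted.
C4: reached.
Reached: T22 and C4 — 2 of the 4.

2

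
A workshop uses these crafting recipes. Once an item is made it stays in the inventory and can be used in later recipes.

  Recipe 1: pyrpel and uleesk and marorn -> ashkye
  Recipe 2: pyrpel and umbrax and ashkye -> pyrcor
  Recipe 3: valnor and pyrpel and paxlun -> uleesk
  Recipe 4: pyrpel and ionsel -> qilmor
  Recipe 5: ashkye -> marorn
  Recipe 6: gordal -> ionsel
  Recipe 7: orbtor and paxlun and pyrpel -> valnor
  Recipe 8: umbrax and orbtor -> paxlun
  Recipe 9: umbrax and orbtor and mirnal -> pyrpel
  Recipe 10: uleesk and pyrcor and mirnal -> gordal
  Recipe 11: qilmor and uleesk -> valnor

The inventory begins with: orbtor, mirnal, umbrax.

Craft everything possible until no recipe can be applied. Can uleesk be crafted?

Using Recipe 9, umbrax, orbtor, and mirnal make pyrpel.
umbrax and orbtor -> paxlun (Recipe 8).
Using Recipe 7, orbtor, paxlun, and pyrpel make valnor.
valnor and pyrpel and paxlun -> uleesk (Recipe 3).

Yes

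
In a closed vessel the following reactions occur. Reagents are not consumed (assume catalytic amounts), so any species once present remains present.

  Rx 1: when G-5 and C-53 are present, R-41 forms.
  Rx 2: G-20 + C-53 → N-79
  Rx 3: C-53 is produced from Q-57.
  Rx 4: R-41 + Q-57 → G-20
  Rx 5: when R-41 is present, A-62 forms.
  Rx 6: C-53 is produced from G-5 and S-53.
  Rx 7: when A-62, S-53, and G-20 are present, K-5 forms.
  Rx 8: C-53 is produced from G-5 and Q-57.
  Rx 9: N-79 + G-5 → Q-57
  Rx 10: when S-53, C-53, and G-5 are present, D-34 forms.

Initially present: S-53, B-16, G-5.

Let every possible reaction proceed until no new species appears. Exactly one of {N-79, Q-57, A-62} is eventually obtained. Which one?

A-62

G-5 and S-53 present → C-53 forms (Rx 6).
G-5 and C-53 present → R-41 forms (Rx 1).
R-41 present → A-62 forms (Rx 5).
Q-57 would need N-79 and G-5 (Rx 9), but N-79 never forms. N-79 would need G-20 and C-53 (Rx 2), but G-20 never forms.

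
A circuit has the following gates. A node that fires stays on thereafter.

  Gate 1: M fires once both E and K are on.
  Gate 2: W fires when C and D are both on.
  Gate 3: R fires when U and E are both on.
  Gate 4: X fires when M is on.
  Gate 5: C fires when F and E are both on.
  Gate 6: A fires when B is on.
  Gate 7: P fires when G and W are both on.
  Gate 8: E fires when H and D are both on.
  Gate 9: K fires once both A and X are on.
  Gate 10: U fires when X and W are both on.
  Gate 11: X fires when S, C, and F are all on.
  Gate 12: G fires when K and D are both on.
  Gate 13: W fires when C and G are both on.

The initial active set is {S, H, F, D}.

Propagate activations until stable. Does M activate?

M would need E and K (Gate 1), but K never turns on.

No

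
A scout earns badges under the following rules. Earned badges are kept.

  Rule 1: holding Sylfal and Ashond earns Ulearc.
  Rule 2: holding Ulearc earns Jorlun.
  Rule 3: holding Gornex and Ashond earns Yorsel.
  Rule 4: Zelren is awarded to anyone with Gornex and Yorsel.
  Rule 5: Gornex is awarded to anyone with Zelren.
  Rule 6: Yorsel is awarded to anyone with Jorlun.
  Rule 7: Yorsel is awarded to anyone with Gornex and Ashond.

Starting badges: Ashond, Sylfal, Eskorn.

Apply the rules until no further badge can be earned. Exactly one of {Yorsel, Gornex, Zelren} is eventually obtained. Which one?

Yorsel

With Sylfal and Ashond, Ulearc is earned (Rule 1).
With Ulearc, Jorlun is earned (Rule 2).
With Jorlun, Yorsel is earned (Rule 6).
Zelren would need Gornex and Yorsel (Rule 4), but Gornex is never earned. Gornex would need Zelren (Rule 5), but Zelren is never earned.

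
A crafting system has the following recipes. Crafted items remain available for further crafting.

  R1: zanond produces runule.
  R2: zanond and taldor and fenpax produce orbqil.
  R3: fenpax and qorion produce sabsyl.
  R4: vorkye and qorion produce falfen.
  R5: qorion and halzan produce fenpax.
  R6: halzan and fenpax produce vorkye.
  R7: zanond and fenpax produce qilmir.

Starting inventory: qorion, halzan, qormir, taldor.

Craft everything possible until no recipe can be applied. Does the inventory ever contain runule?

No

runule would need zanond (R1), but zanond is never obtained.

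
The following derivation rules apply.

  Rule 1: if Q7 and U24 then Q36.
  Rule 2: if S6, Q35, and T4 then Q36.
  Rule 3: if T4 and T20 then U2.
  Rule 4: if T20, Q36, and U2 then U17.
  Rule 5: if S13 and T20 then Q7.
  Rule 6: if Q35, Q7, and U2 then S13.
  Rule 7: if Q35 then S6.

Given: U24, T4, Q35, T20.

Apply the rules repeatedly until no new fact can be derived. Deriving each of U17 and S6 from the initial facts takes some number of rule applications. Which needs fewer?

S6: Q35 holds, so S6 follows (Rule 7). [1 rule application]
U17: From T4 and T20, Rule 3 gives U2. From Q35, Rule 7 gives S6. From S6, Q35, and T4, Rule 2 gives Q36. From T20, Q36, and U2, Rule 4 gives U17. [4 rule applications]
S6 needs fewer.

S6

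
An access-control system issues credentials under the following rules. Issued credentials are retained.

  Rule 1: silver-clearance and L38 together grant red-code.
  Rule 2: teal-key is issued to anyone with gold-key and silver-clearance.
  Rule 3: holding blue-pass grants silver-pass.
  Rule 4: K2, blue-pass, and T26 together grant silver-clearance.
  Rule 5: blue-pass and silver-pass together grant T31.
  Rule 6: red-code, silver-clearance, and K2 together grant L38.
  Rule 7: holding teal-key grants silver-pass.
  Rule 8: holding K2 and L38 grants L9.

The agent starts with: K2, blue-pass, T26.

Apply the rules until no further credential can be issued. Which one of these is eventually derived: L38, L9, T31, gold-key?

T31

Holding blue-pass grants silver-pass (Rule 3).
Holding blue-pass and silver-pass grants T31 (Rule 5).
L9 would need K2 and L38 (Rule 8), but L38 is never granted. L38 would need red-code, silver-clearance, and K2 (Rule 6), but red-code is never granted. No rule produces gold-key, and it is not given.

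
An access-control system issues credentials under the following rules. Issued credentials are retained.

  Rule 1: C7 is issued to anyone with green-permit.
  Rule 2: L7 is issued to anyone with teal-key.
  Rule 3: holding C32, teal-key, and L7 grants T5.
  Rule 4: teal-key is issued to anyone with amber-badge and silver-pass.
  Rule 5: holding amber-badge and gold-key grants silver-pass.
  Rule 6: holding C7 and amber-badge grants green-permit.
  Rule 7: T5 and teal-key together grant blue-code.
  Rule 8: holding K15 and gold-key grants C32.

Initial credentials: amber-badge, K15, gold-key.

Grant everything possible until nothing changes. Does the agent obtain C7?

No

C7 would need green-permit (Rule 1), but green-permit is never granted.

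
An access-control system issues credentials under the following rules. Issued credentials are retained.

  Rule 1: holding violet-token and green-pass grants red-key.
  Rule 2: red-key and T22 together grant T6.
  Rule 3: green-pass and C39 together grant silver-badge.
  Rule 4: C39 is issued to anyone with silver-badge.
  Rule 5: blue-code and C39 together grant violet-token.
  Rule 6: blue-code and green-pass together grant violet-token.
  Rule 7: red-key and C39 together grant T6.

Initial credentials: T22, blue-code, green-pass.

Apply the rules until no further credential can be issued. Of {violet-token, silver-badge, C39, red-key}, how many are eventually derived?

2

Holding blue-code and green-pass grants violet-token (Rule 6).
Holding violet-token and green-pass grants red-key (Rule 1).
violet-token: reached.
silver-badge would need green-pass and C39 (Rule 3), but C39 is never granted.
C39 would need silver-badge (Rule 4), but silver-badge is never granted.
red-key: reached.
Reached: violet-token and red-key — 2 of the 4.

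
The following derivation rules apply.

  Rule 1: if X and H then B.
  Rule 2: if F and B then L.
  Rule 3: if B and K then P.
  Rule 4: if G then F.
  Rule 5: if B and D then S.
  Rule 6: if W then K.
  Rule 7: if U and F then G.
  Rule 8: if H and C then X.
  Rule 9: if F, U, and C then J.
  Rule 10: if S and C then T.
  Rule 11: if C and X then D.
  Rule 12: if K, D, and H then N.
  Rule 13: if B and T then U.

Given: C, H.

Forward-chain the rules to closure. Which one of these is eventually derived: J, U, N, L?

U

H and C hold, so X follows (Rule 8).
From X and H, Rule 1 gives B.
C and X hold, so D follows (Rule 11).
B and D hold, so S follows (Rule 5).
S and C hold, so T follows (Rule 10).
B and T hold, so U follows (Rule 13).
L would need F and B (Rule 2), but F is never established. N would need K, D, and H (Rule 12), but K is never established. J would need F, U, and C (Rule 9), but F is never established.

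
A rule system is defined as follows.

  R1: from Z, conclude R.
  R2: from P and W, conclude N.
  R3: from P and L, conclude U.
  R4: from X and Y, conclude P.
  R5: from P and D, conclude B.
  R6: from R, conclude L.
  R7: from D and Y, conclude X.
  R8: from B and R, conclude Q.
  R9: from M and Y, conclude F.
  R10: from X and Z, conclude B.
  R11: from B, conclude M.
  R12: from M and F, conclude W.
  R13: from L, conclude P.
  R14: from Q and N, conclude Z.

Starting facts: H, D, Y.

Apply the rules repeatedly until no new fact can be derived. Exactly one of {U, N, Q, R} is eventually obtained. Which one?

N

From D and Y, R7 gives X.
X and Y hold, so P follows (R4).
P and D hold, so B follows (R5).
From B, R11 gives M.
From M and Y, R9 gives F.
From M and F, R12 gives W.
From P and W, R2 gives N.
Q would need B and R (R8), but R is never established. U would need P and L (R3), but L is never established. R would need Z (R1), but Z is never established.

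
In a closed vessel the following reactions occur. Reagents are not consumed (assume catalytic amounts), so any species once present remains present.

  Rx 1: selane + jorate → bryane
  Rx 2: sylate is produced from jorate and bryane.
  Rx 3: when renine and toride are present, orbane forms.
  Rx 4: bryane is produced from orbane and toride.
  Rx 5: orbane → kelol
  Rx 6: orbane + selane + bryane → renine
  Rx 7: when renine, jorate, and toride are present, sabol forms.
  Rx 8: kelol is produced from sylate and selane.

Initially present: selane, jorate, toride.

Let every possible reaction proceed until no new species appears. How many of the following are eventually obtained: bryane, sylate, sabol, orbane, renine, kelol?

3

selane and jorate present → bryane forms (Rx 1).
jorate and bryane present → sylate forms (Rx 2).
sylate and selane present → kelol forms (Rx 8).
bryane: reached.
sylate: reached.
sabol would need renine, jorate, and toride (Rx 7), but renine never forms.
orbane would need renine and toride (Rx 3), but renine never forms.
renine would need orbane, selane, and bryane (Rx 6), but orbane never forms.
kelol: reached.
Reached: bryane, sylate, and kelol — 3 of the 6.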